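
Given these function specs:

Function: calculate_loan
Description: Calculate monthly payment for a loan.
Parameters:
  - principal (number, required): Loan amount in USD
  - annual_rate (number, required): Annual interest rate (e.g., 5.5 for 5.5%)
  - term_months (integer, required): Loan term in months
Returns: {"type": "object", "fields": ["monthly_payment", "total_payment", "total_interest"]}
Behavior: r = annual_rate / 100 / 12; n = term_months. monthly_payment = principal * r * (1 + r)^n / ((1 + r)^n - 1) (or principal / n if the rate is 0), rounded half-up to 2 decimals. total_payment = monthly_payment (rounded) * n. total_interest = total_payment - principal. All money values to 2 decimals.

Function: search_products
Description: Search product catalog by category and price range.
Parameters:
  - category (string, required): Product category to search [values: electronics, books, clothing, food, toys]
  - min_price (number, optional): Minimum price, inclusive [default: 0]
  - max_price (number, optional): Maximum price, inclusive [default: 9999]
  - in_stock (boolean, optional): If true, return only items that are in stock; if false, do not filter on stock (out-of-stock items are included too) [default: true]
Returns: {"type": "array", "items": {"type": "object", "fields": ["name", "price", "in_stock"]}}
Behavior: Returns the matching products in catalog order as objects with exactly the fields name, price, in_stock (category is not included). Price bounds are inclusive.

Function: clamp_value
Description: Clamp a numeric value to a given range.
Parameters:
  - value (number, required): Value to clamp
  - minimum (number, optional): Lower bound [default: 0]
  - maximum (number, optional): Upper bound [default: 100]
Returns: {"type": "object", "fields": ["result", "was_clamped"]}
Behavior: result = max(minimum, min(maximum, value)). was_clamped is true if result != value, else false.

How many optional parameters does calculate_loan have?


Parameters of calculate_loan: principal (required), annual_rate (required), term_months (required)
Optional count:
0


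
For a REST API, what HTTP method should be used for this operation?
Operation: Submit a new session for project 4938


GET = read, POST = create, PUT = update/replace, DELETE = remove
This operation is a create.
POST


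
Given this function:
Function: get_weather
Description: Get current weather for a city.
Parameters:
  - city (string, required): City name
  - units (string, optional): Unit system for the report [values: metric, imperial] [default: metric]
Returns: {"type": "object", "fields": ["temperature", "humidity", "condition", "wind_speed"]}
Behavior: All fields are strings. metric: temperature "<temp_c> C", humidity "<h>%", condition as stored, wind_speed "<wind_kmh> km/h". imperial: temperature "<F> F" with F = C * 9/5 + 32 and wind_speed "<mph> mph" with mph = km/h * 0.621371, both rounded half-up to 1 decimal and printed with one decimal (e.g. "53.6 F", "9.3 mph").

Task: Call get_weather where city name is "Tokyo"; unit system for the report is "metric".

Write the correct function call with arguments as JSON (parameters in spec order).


Mapping each described value to its parameter name:
  'City name' -> city = "Tokyo"
  'Unit system for the report' -> units = "metric"
get_weather({"city": "Tokyo", "units": "metric"})


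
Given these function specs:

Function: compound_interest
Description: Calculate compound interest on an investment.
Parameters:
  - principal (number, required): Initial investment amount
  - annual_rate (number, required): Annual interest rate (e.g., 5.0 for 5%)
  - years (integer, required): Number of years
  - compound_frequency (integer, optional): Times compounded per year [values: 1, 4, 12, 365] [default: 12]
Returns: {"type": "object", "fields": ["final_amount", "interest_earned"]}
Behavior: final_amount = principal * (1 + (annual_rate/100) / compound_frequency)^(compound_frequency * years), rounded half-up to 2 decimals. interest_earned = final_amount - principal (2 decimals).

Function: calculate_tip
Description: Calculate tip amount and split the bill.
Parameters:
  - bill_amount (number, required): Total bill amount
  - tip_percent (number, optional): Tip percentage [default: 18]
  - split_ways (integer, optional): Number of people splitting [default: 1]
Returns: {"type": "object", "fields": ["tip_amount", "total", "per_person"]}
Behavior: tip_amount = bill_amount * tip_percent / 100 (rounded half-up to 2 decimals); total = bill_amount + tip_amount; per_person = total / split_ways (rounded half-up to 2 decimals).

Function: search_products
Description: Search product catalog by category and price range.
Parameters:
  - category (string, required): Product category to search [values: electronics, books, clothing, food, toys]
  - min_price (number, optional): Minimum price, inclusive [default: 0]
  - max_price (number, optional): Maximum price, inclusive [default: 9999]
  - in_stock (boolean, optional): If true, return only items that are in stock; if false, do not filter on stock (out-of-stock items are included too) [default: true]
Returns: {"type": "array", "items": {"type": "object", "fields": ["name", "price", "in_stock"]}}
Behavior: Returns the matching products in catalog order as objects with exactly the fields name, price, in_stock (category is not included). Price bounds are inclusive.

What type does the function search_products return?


The search_products spec declares Returns: {"type": "array", "items": {"type": "object", "fields": ["name", "price", "in_stock"]}}
Type:
array


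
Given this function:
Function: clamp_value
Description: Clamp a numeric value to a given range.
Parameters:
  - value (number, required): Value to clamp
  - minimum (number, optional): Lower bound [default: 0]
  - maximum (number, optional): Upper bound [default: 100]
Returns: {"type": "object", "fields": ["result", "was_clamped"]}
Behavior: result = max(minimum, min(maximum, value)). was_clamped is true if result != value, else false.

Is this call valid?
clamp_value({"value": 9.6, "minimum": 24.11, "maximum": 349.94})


Checking all required parameters present and types match... All valid.
Valid


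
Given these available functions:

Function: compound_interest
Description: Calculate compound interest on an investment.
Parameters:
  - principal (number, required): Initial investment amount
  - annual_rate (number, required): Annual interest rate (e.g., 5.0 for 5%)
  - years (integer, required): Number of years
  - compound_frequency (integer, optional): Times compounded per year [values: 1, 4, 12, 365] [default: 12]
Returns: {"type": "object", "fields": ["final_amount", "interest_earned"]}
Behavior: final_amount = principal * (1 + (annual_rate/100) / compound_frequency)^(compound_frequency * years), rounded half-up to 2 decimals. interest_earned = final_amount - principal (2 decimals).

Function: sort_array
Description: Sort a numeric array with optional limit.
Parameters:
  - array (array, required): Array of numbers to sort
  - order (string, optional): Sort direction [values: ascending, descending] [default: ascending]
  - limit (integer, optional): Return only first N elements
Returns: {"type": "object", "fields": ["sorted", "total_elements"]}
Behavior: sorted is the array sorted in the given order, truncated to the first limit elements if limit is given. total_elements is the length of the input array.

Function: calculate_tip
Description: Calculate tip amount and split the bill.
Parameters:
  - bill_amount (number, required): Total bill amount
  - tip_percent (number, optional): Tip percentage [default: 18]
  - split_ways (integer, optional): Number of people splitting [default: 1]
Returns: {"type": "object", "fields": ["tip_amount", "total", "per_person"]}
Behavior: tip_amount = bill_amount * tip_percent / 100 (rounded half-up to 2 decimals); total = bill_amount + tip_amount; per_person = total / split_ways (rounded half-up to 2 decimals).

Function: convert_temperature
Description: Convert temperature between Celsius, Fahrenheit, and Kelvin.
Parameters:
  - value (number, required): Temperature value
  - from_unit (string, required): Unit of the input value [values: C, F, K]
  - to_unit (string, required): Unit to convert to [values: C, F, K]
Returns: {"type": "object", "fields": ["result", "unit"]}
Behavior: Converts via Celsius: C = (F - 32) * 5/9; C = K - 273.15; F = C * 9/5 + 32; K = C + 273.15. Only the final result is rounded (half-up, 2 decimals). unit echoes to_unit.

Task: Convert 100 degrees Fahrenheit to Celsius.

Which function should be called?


The task needs a function whose description is: Convert temperature between Celsius, Fahrenheit, and Kelvin.
convert_temperature


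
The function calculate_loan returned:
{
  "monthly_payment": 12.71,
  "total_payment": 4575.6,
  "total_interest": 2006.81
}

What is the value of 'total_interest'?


2006.81


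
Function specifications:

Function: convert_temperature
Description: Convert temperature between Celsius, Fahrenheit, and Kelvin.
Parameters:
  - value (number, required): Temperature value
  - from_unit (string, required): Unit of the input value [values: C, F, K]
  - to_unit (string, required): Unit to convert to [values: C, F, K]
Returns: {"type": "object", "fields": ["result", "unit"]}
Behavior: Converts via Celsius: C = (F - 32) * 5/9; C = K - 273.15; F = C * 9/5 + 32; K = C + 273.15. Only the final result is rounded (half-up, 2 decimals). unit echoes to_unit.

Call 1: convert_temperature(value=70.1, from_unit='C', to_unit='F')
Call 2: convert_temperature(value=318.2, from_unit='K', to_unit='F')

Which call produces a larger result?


Call 1:
  Input already in C: 70.1
  To F: 70.1 * 9/5 + 32 = 158.18
  Round to 2 decimals: 158.18
  -> 158.18 F
Call 2:
  To C: 318.2 - 273.15 = 45.05
  To F: 45.05 * 9/5 + 32 = 113.09
  Round to 2 decimals: 113.09
  -> 113.09 F
Call 1 (158.18 F)


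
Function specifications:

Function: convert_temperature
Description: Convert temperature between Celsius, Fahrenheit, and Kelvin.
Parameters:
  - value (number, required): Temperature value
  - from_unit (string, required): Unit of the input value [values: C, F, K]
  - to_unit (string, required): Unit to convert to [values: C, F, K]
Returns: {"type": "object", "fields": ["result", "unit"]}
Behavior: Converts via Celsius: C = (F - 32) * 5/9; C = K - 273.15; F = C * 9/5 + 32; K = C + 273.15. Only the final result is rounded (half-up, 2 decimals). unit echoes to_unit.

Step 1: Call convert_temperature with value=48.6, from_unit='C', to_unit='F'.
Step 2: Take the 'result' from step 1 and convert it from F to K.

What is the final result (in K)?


Step 1: convert_temperature(value=48.6, from_unit=C, to_unit=F)
  Input already in C: 48.6
  To F: 48.6 * 9/5 + 32 = 119.48
  Round to 2 decimals: 119.48
  -> result = 119.48 F
Step 2: convert_temperature(value=119.48, from_unit=F, to_unit=K)
  To C: (119.48 - 32) * 5/9 = 48.6
  To K: 48.6 + 273.15 = 321.75
  Round to 2 decimals: 321.75
  -> result = 321.75 K
321.75 K


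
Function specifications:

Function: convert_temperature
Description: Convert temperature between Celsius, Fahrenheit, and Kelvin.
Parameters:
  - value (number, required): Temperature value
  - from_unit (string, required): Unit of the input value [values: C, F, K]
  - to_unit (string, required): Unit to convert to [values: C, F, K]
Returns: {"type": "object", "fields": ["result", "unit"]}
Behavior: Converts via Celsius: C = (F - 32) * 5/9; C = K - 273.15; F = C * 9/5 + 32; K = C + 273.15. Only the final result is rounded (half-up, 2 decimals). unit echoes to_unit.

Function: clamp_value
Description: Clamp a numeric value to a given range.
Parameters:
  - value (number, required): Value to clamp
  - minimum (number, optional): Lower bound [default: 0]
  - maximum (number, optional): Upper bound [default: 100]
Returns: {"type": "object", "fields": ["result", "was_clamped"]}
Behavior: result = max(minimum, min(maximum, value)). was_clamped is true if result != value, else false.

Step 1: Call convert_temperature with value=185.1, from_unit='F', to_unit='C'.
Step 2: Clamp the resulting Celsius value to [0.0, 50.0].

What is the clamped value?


Step 1: convert_temperature(value=185.1, from_unit=F, to_unit=C)
  To C: (185.1 - 32) * 5/9 = 85.055556
  Target is C: 85.055556
  Round to 2 decimals: 85.06
  -> result = 85.06 C
Step 2: clamp_value(value=85.06, minimum=0.0, maximum=50.0)
  result = max(0.0, min(50.0, 85.06)) = max(0.0, 50.0) = 50.0
  was_clamped = (50.0 != 85.06) = true
  -> result = 50.0
50.0


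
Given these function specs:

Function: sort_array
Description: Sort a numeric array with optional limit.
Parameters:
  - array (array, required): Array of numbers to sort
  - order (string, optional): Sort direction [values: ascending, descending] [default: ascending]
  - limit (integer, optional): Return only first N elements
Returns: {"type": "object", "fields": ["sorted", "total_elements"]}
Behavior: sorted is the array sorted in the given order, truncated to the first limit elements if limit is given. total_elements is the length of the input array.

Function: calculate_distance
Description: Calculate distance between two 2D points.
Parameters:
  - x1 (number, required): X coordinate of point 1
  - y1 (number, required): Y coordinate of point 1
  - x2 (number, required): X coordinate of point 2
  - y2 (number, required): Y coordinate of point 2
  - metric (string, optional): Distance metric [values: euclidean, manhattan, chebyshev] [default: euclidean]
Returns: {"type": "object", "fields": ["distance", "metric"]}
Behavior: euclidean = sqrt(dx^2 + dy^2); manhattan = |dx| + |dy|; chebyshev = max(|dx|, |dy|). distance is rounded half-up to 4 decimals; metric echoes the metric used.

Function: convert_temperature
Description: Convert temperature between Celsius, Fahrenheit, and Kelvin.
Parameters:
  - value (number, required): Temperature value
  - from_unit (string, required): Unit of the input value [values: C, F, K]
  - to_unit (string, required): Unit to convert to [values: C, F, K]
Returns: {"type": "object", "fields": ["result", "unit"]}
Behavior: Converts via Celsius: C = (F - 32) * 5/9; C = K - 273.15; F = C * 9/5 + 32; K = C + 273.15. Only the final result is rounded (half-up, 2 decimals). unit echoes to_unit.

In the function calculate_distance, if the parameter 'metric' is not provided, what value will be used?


The calculate_distance spec declares:
  - metric (string, optional): Distance metric [values: euclidean, manhattan, chebyshev] [default: euclidean]
Default:
euclidean


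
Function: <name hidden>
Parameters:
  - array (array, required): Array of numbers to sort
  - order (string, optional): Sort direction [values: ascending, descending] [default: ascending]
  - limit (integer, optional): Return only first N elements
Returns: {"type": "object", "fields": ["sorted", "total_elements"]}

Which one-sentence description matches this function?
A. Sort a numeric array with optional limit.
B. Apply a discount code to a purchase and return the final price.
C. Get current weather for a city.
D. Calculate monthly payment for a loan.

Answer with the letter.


Parameters array, order, limit and return ["sorted", "total_elements"] fit: Sort a numeric array with optional limit.
A


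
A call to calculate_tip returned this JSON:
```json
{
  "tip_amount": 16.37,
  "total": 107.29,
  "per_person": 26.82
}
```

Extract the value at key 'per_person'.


26.82


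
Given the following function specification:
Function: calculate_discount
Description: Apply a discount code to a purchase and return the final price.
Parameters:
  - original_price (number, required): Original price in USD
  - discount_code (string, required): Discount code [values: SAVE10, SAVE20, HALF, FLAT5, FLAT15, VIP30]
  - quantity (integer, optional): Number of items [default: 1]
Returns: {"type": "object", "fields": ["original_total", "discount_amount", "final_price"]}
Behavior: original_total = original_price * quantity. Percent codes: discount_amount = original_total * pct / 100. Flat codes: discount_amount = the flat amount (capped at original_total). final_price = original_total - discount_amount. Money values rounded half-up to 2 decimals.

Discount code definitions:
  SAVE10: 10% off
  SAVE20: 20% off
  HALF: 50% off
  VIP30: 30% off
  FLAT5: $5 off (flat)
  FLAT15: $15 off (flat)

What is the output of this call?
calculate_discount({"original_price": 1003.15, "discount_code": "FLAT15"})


Defaults applied: quantity=1
original_total = 1003.15 * 1 = 1003.15
FLAT15 = $15 flat: discount_amount = min(15.00, 1003.15) = 15.00
final_price = 1003.15 - 15.00 = 988.15
Output:
{"original_total": 1003.15, "discount_amount": 15.0, "final_price": 988.15}


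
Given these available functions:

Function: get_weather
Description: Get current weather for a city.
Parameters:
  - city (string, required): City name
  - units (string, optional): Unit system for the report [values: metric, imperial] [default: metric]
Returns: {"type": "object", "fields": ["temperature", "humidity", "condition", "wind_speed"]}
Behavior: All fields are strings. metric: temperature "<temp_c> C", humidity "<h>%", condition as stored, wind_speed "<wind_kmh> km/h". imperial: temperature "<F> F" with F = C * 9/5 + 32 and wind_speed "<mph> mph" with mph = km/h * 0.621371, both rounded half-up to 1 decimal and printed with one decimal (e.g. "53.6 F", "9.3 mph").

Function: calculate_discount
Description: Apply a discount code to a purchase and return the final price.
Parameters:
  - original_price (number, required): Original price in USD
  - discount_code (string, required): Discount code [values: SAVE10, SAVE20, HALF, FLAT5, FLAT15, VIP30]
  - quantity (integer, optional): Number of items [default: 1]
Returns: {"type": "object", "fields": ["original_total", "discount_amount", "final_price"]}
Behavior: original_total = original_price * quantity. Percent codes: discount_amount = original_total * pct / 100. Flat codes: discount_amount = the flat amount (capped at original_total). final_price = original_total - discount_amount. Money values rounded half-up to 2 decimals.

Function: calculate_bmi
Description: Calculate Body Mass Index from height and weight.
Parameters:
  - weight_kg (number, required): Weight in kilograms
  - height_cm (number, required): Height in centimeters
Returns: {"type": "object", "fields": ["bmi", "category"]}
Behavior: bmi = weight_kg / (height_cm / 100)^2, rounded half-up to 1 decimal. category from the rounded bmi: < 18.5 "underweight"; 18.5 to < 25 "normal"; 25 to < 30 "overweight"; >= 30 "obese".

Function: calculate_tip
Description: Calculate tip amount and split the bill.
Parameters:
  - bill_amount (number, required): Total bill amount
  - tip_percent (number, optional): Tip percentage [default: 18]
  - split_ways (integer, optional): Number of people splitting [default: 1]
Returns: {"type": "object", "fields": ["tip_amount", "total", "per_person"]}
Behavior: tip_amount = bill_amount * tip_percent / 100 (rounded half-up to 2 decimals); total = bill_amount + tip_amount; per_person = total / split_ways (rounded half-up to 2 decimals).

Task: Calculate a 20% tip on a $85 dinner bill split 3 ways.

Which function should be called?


The task needs a function whose description is: Calculate tip amount and split the bill.
calculate_tip


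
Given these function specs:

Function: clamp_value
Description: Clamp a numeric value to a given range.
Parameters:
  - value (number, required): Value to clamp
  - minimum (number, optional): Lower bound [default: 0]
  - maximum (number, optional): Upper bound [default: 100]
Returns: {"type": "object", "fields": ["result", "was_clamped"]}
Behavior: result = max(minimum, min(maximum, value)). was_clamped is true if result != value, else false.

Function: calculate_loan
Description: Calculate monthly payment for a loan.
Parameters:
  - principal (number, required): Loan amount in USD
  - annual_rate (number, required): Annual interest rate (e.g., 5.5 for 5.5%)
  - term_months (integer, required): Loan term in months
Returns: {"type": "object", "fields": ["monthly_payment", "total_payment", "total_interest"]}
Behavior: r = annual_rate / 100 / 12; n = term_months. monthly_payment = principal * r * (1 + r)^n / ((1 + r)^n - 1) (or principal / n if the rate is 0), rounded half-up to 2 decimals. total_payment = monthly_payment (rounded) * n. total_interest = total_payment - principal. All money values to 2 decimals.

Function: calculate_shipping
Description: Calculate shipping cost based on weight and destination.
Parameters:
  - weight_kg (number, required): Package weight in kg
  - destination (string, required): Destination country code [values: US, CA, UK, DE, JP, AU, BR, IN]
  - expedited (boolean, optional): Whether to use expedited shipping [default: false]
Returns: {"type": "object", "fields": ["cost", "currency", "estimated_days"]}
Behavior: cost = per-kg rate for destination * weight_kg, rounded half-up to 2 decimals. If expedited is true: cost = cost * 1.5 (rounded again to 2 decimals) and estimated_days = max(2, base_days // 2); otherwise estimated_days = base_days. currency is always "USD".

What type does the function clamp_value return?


The clamp_value spec declares Returns: {"type": "object", "fields": ["result", "was_clamped"]}
Type:
object


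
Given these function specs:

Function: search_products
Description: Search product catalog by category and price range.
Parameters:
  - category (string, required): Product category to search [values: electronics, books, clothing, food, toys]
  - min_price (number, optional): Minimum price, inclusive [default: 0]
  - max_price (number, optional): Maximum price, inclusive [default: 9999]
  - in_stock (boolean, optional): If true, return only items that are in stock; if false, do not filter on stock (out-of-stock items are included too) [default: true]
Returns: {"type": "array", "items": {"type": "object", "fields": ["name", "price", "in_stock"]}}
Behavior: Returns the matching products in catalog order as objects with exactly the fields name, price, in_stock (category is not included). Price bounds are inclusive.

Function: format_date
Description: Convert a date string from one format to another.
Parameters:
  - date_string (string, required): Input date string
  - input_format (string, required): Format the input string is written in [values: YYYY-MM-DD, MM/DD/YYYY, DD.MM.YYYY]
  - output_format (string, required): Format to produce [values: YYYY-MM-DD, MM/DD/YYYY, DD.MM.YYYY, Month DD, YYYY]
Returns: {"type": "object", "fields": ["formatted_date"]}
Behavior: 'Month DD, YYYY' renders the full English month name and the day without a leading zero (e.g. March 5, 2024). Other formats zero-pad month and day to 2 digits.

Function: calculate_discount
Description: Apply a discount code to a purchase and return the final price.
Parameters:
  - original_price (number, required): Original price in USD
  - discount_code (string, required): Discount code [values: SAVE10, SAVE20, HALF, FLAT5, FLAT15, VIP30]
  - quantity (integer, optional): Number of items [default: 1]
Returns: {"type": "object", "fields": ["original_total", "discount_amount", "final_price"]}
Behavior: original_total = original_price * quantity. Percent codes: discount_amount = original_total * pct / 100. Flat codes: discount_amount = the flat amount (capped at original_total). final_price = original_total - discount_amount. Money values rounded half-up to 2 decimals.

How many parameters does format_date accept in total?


Parameters of format_date: date_string (required), input_format (required), output_format (required)
Total:
3


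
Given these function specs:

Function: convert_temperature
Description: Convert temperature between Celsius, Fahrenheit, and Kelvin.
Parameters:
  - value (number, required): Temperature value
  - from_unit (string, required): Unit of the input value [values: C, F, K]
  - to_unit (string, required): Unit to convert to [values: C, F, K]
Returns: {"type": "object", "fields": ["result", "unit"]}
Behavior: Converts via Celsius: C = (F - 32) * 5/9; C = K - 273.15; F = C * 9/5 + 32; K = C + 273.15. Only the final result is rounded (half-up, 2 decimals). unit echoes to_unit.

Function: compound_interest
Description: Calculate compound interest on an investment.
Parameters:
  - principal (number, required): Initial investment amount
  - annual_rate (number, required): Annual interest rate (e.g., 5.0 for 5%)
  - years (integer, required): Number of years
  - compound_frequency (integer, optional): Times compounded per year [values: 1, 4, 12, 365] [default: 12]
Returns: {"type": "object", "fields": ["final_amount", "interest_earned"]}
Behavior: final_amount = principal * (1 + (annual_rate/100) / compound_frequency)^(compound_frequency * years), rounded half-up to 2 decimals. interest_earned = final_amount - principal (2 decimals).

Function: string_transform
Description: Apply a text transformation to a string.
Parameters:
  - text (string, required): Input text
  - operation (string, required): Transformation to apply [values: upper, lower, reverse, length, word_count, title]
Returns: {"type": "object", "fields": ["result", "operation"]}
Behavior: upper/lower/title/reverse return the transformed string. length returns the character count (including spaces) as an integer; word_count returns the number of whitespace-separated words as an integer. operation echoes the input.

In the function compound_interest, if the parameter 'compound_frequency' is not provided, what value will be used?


The compound_interest spec declares:
  - compound_frequency (integer, optional): Times compounded per year [values: 1, 4, 12, 365] [default: 12]
Default:
12


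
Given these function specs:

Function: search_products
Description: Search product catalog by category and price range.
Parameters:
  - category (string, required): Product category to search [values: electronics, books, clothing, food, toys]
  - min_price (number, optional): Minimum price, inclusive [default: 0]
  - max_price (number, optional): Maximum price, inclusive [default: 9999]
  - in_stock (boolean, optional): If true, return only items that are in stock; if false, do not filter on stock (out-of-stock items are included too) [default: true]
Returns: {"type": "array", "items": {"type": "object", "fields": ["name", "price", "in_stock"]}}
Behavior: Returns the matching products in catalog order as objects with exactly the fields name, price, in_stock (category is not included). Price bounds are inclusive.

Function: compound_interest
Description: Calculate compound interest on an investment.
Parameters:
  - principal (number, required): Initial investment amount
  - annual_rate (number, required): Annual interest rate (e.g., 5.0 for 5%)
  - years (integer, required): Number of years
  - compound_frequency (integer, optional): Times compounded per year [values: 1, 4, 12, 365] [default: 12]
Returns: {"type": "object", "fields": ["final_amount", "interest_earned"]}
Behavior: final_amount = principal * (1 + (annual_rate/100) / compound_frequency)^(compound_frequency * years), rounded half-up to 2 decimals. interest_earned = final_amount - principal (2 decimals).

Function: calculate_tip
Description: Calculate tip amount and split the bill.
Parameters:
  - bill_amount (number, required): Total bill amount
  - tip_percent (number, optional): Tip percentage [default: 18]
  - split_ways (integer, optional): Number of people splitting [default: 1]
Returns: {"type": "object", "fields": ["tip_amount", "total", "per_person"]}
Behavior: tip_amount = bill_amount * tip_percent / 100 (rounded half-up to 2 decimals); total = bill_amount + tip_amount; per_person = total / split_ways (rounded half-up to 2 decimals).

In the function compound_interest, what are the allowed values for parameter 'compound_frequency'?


The compound_interest spec declares:
  - compound_frequency (integer, optional): Times compounded per year [values: 1, 4, 12, 365] [default: 12]
Allowed values:
1, 4, 12, 365


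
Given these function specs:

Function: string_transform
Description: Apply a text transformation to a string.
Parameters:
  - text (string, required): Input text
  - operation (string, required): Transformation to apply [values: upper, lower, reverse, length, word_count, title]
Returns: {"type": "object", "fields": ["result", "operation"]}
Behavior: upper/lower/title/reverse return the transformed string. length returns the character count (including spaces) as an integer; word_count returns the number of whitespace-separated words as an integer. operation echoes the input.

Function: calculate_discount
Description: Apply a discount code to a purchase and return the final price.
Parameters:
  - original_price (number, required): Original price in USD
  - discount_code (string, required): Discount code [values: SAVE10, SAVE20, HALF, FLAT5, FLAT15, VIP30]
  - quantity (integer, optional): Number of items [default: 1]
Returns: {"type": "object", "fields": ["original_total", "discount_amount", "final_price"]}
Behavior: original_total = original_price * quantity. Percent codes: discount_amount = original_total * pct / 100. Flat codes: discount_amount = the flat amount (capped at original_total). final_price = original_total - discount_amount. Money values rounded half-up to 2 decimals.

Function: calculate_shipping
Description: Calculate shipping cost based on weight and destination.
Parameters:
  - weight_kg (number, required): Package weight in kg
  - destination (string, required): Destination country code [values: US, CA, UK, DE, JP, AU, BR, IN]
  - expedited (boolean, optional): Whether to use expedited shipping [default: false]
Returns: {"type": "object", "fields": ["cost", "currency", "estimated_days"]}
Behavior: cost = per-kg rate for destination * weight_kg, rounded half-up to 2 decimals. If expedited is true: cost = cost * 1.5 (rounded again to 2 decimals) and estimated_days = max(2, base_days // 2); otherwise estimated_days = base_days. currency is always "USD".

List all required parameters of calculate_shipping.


Parameters of calculate_shipping and their required/optional flag:
  weight_kg: required
  destination: required
  expedited: optional
destination, weight_kg


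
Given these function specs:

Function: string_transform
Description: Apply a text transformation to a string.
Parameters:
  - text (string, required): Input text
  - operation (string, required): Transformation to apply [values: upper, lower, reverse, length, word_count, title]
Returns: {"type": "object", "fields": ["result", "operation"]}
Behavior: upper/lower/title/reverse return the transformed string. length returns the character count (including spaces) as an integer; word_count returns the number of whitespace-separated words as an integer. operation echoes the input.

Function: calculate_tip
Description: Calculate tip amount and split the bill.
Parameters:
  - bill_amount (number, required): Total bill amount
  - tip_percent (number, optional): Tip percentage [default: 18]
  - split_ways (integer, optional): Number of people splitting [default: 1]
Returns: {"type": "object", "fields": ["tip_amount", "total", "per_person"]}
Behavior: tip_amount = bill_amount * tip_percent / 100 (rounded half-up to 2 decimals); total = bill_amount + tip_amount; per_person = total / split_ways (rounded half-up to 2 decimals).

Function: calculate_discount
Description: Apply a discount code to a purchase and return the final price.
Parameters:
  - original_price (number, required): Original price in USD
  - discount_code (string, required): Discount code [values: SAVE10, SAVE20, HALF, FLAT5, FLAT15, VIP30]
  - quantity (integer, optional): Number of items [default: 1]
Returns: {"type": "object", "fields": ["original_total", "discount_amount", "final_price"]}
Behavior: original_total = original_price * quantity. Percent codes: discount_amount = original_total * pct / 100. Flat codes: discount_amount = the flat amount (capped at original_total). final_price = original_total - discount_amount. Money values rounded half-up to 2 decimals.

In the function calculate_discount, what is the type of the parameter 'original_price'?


The calculate_discount spec declares:
  - original_price (number, required): Original price in USD
Type:
number


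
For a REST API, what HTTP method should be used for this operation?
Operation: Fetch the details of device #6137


GET = read, POST = create, PUT = update/replace, DELETE = remove
This operation is a read.
GET


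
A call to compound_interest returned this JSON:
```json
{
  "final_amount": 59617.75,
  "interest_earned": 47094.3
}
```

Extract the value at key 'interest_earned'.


47094.3


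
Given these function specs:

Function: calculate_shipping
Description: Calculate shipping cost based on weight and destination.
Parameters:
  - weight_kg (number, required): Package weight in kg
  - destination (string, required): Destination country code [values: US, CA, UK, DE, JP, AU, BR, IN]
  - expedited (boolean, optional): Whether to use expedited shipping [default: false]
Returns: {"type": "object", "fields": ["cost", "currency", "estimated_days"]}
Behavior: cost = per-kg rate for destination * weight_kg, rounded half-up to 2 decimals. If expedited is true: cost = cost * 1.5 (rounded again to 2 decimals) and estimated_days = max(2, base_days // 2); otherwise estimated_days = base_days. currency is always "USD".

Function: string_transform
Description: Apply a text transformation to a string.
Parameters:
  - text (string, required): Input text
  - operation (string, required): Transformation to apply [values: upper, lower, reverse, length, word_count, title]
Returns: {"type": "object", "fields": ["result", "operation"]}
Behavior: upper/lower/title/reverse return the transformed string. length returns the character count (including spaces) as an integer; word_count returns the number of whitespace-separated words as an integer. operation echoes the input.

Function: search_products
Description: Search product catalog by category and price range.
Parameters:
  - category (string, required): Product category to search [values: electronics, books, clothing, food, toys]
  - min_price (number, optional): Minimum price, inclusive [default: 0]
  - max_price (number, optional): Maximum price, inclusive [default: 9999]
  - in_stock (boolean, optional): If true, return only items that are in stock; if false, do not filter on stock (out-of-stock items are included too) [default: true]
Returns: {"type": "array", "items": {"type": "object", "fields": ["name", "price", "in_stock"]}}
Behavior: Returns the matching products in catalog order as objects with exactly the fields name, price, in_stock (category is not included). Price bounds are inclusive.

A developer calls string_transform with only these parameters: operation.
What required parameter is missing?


Required parameters: text, operation
Provided: operation
Missing: text
text


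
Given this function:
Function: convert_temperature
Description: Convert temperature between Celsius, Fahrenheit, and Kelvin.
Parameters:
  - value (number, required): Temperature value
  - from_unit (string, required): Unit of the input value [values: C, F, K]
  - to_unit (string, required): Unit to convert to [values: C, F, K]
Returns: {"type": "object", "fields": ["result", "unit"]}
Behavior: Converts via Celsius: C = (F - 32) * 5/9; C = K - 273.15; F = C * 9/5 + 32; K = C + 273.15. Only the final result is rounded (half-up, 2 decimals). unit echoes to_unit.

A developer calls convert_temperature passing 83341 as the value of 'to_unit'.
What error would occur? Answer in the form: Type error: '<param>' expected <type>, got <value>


Spec: 'to_unit' is declared as string; 83341 is an integer.
Type error: 'to_unit' expected string, got 83341


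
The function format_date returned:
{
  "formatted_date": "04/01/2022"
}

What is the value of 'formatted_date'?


04/01/2022


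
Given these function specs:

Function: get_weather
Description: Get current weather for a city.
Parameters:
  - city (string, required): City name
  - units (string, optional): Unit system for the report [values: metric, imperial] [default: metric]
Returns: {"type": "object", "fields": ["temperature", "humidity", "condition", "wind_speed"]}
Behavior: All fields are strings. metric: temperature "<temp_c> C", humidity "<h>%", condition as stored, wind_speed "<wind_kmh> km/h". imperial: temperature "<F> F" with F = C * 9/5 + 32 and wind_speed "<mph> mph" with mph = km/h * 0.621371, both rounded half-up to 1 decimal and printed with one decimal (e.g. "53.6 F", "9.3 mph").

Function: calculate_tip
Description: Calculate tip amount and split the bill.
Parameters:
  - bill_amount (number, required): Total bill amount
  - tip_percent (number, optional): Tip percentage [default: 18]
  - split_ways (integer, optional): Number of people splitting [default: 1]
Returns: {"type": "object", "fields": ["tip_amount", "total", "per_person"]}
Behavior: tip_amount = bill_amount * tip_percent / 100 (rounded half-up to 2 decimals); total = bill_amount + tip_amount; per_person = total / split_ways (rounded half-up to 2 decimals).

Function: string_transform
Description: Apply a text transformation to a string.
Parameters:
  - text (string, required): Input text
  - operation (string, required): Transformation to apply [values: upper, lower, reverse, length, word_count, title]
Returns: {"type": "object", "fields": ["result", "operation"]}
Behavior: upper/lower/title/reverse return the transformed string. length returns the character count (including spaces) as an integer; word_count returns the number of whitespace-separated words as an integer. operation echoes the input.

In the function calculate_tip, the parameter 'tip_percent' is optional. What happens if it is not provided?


The calculate_tip spec declares:
  - tip_percent (number, optional): Tip percentage [default: 18]
It defaults to 18


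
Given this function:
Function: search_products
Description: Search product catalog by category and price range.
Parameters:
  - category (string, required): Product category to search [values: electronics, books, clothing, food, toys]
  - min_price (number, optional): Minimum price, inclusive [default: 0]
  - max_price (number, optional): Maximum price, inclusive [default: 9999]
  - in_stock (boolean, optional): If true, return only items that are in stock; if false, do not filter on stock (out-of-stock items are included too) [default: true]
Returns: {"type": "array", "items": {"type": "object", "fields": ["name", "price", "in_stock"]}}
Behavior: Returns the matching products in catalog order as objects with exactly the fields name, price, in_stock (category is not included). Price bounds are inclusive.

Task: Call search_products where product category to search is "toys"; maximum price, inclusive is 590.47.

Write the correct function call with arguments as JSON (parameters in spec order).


Mapping each described value to its parameter name:
  'Product category to search' -> category = "toys"
  'Maximum price, inclusive' -> max_price = 590.47
search_products({"category": "toys", "max_price": 590.47})


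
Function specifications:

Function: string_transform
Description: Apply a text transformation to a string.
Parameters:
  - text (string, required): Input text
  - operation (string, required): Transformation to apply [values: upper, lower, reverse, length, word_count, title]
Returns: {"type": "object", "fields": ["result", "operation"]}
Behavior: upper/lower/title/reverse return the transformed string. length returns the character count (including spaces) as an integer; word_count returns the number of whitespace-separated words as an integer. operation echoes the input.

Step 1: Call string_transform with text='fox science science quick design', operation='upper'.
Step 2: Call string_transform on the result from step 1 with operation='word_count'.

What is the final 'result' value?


Step 1: string_transform(text='fox science science quick design', operation='upper')
  -> result = 'FOX SCIENCE SCIENCE QUICK DESIGN'
Step 2: string_transform(text='FOX SCIENCE SCIENCE QUICK DESIGN', operation='word_count')
  words: FOX, SCIENCE, SCIENCE, QUICK, DESIGN -> 5
  -> result = 5
5


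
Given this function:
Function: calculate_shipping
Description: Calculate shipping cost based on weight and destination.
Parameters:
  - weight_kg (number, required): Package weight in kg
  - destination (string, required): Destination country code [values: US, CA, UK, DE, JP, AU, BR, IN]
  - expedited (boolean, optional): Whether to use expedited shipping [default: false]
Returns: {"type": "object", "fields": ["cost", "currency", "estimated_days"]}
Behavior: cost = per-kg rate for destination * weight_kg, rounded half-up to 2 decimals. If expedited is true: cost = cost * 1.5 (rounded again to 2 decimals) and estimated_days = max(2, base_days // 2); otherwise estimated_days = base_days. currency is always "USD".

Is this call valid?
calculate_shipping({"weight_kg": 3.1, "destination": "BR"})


Checking all required parameters present and types match... All valid.
Valid
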